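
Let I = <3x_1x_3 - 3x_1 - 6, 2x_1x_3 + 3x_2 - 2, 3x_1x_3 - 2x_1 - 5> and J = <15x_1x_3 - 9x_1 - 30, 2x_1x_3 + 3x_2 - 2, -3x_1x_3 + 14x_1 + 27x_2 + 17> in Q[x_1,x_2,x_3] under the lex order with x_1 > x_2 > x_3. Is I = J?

For a fixed monomial order, each ideal has a unique reduced Gröbner basis; comparing bases decides equality.
Buchberger on the first generating set:
f_1 = 3x_1x_3 - 3x_1 - 6, LT = x_1x_3.
f_2 = 2x_1x_3 + 3x_2 - 2, LT = x_1x_3.
f_3 = 3x_1x_3 - 2x_1 - 5, LT = x_1x_3.

S(f_1,f_2): lcm = x_1x_3. S = -x_1 - \tfrac{3}{2}x_2 - 1.
  reduce S modulo (f_1, f_2, f_3):
  remainder -x_1 - \tfrac{3}{2}x_2 - 1 ≠ 0; add g_4 = -x_1 - \tfrac{3}{2}x_2 - 1 to the basis.

S(f_1,f_3): lcm = x_1x_3. S = -\tfrac{1}{3}x_1 - \tfrac{1}{3}.
  reduce S modulo (f_1, f_2, f_3, g_4):
  remainder \tfrac{1}{2}x_2 ≠ 0; add g_5 = \tfrac{1}{2}x_2 to the basis.

S(f_1,g_4): lcm = x_1x_3. S = -x_1 - \tfrac{3}{2}x_2x_3 - x_3 - 2.
  reduce S modulo (f_1, f_2, f_3, g_4, g_5):
  remainder -x_3 - 1 ≠ 0; add g_6 = -x_3 - 1 to the basis.

The other S-polynomials (S(f_2,f_3), S(f_2,g_4), S(f_3,g_4), S(f_1,g_5), S(f_2,g_5), S(f_3,g_5), S(g_4,g_5), S(f_1,g_6), S(f_2,g_6), S(f_3,g_6), S(g_4,g_6), S(g_5,g_6)) all reduce to 0 modulo the current basis, so we have a Gröbner basis.
Inter-reduce: drop elements whose leading term is divisible by another's, tail-reduce, and make monic.
Reduced Gröbner basis: {x_1 + 1, x_2, x_3 + 1}.

Buchberger on the second generating set:
h_1 = 15x_1x_3 - 9x_1 - 30, LT = x_1x_3.
h_2 = 2x_1x_3 + 3x_2 - 2, LT = x_1x_3.
h_3 = -3x_1x_3 + 14x_1 + 27x_2 + 17, LT = x_1x_3.

S(h_1,h_2): lcm = x_1x_3. S = -\tfrac{3}{5}x_1 - \tfrac{3}{2}x_2 - 1.
  reduce S modulo (h_1, h_2, h_3):
  remainder -\tfrac{3}{5}x_1 - \tfrac{3}{2}x_2 - 1 ≠ 0; add k_4 = -\tfrac{3}{5}x_1 - \tfrac{3}{2}x_2 - 1 to the basis.

S(h_1,h_3): lcm = x_1x_3. S = \tfrac{61}{15}x_1 + 9x_2 + \tfrac{11}{3}.
  reduce S modulo (h_1, h_2, h_3, k_4):
  remainder -\tfrac{7}{6}x_2 - \tfrac{28}{9} ≠ 0; add k_5 = -\tfrac{7}{6}x_2 - \tfrac{28}{9} to the basis.

S(h_1,k_4): lcm = x_1x_3. S = -\tfrac{3}{5}x_1 - \tfrac{5}{2}x_2x_3 - \tfrac{5}{3}x_3 - 2.
  reduce S modulo (h_1, h_2, h_3, k_4, k_5):
  remainder 5x_3 - 5 ≠ 0; add k_6 = 5x_3 - 5 to the basis.

The other S-polynomials (S(h_2,h_3), S(h_2,k_4), S(h_3,k_4), S(h_1,k_5), S(h_2,k_5), S(h_3,k_5), S(k_4,k_5), S(h_1,k_6), S(h_2,k_6), S(h_3,k_6), S(k_4,k_6), S(k_5,k_6)) all reduce to 0 modulo the current basis, so we have a Gröbner basis.
Inter-reduce: drop elements whose leading term is divisible by another's, tail-reduce, and make monic.
Reduced Gröbner basis: {x_1 - 5, x_2 + \tfrac{8}{3}, x_3 - 1}.

The bases are distinct; the ideals are different.
The choice of monomial ordering does not affect the verdict — as long as both bases are computed under the same ordering, their equality decides ideal equality.

No, the ideals differ.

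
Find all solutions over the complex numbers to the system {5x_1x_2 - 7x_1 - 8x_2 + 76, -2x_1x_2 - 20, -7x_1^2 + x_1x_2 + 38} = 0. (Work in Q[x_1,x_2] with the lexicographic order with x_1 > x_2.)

{(-2, 5)}

Compute a lex Gröbner basis by Buchberger's algorithm.
f_1 = 5x_1x_2 - 7x_1 - 8x_2 + 76, LT = x_1x_2.
f_2 = -2x_1x_2 - 20, LT = x_1x_2.
f_3 = -7x_1^2 + x_1x_2 + 38, LT = x_1^2.

S(f_1,f_2): lcm = x_1x_2. S = -7/5x_1 - 8/5x_2 + 26/5.
  leading term x_1: no divisor's leading term divides it; move -7/5x_1 to the remainder.
  leading term x_2: no divisor's leading term divides it; move -8/5x_2 to the remainder.
  leading term 1: no divisor's leading term divides it; move 26/5 to the remainder.
  remainder -7/5x_1 - 8/5x_2 + 26/5 ≠ 0; add h_4 = -7/5x_1 - 8/5x_2 + 26/5 to the basis.

S(f_1,f_3): lcm = x_1^2x_2. S = -7/5x_1^2 + 1/7x_1x_2^2 - 8/5x_1x_2 + 76/5x_1 + 38/7x_2.
  leading term x_1^2: subtract (1/5)·f_3 from -7/5x_1^2 + 1/7x_1x_2^2 - 8/5x_1x_2 + 76/5x_1 + 38/7x_2 → 1/7x_1x_2^2 - 9/5x_1x_2 + 76/5x_1 + 38/7x_2 - 38/5
  leading term x_1x_2^2: subtract (1/35x_2)·f_1 from 1/7x_1x_2^2 - 9/5x_1x_2 + 76/5x_1 + 38/7x_2 - 38/5 → -8/5x_1x_2 + 76/5x_1 + 8/35x_2^2 + 114/35x_2 - 38/5
  leading term x_1x_2: subtract (-8/25)·f_1 from -8/5x_1x_2 + 76/5x_1 + 8/35x_2^2 + 114/35x_2 - 38/5 → 324/25x_1 + 8/35x_2^2 + 122/175x_2 + 418/25
  leading term x_1: subtract (-324/35)·h_4 from 324/25x_1 + 8/35x_2^2 + 122/175x_2 + 418/25 → 8/35x_2^2 - 494/35x_2 + 454/7
  leading term x_2^2: no divisor's leading term divides it; move 8/35x_2^2 to the remainder.
  leading term x_2: no divisor's leading term divides it; move -494/35x_2 to the remainder.
  leading term 1: no divisor's leading term divides it; move 454/7 to the remainder.
  remainder 8/35x_2^2 - 494/35x_2 + 454/7 ≠ 0; add h_5 = 8/35x_2^2 - 494/35x_2 + 454/7 to the basis.

S(f_2,f_3): lcm = x_1^2x_2. S = 1/7x_1x_2^2 + 10x_1 + 38/7x_2.
  leading term x_1x_2^2: subtract (1/35x_2)·f_1 from 1/7x_1x_2^2 + 10x_1 + 38/7x_2 → 1/5x_1x_2 + 10x_1 + 8/35x_2^2 + 114/35x_2
  leading term x_1x_2: subtract (1/25)·f_1 from 1/5x_1x_2 + 10x_1 + 8/35x_2^2 + 114/35x_2 → 257/25x_1 + 8/35x_2^2 + 626/175x_2 - 76/25
  leading term x_1: subtract (-257/35)·h_4 from 257/25x_1 + 8/35x_2^2 + 626/175x_2 - 76/25 → 8/35x_2^2 - 286/35x_2 + 246/7
  leading term x_2^2: subtract (1)·h_5 from 8/35x_2^2 - 286/35x_2 + 246/7 → 208/35x_2 - 208/7
  leading term x_2: no divisor's leading term divides it; move 208/35x_2 to the remainder.
  leading term 1: no divisor's leading term divides it; move -208/7 to the remainder.
  remainder 208/35x_2 - 208/7 ≠ 0; add h_6 = 208/35x_2 - 208/7 to the basis.

The other S-polynomials (S(f_1,h_4), S(f_2,h_4), S(f_3,h_4), S(f_1,h_5), S(f_2,h_5), S(f_3,h_5), S(h_4,h_5), S(f_1,h_6), S(f_2,h_6), S(f_3,h_6), S(h_4,h_6), S(h_5,h_6)) all reduce to 0 modulo the current basis, so we have a Gröbner basis.
Inter-reduce: drop elements whose leading term is divisible by another's, tail-reduce, and make monic.
Reduced Gröbner basis: {x_1 + 2, x_2 - 5}.

Elimination: the polynomial x_2 - 5 lies in the elimination ideal for x_2, so x_2 ∈ {5}. For each such x_2, the remaining basis elements (now univariate) give the rest of the solution.
  x_2 = 5: the earlier basis element becomes x_1 + 2 = 0, giving x_1 = -2 — point (-2, 5).
Check: every point annihilates each of the original generators.
Zero-dimensionality of the ideal guarantees finitely many solutions over ℂ.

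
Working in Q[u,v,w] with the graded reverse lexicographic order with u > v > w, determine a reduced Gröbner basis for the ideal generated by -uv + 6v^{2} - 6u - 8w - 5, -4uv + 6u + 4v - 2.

G = {u^{2} + \tfrac{16}{15}uw - 2u - \tfrac{4}{5}v - \tfrac{16}{15}w - \tfrac{1}{15}, uv - \tfrac{3}{2}u - v + \tfrac{1}{2}, v^{2} - \tfrac{5}{4}u - \tfrac{1}{6}v - \tfrac{4}{3}w - \tfrac{3}{4}}

The reduced Gröbner basis is the canonical form of the ideal for this ordering.

f_1 = -uv + 6v^{2} - 6u - 8w - 5, LT = uv.
f_2 = -4uv + 6u + 4v - 2, LT = uv.

S(f_1,f_2): lcm = uv. S = -6v^{2} + \tfrac{15}{2}u + v + 8w + \tfrac{9}{2}.
  leading term v^{2}: no divisor's leading term divides it; move -6v^{2} to the remainder.
  leading term u: no divisor's leading term divides it; move \tfrac{15}{2}u to the remainder.
  leading term v: no divisor's leading term divides it; move v to the remainder.
  leading term w: no divisor's leading term divides it; move 8w to the remainder.
  leading term 1: no divisor's leading term divides it; move \tfrac{9}{2} to the remainder.
  remainder -6v^{2} + \tfrac{15}{2}u + v + 8w + \tfrac{9}{2} ≠ 0; add g_3 = -6v^{2} + \tfrac{15}{2}u + v + 8w + \tfrac{9}{2} to the basis.

S(f_1,g_3): lcm = uv^{2}. S = -6v^{3} + \tfrac{5}{4}u^{2} + \tfrac{37}{6}uv + \tfrac{4}{3}uw + 8vw + \tfrac{3}{4}u + 5v.
  leading term v^{3}: subtract (v)·g_3 from -6v^{3} + \tfrac{5}{4}u^{2} + \tfrac{37}{6}uv + \tfrac{4}{3}uw + 8vw + \tfrac{3}{4}u + 5v → \tfrac{5}{4}u^{2} - \tfrac{4}{3}uv - v^{2} + \tfrac{4}{3}uw + \tfrac{3}{4}u + \tfrac{1}{2}v
  leading term u^{2}: no divisor's leading term divides it; move \tfrac{5}{4}u^{2} to the remainder.
  leading term uv: subtract (\tfrac{4}{3})·f_1 from -\tfrac{4}{3}uv - v^{2} + \tfrac{4}{3}uw + \tfrac{3}{4}u + \tfrac{1}{2}v → -9v^{2} + \tfrac{4}{3}uw + \tfrac{35}{4}u + \tfrac{1}{2}v + \tfrac{32}{3}w + \tfrac{20}{3}
  leading term v^{2}: subtract (\tfrac{3}{2})·g_3 from -9v^{2} + \tfrac{4}{3}uw + \tfrac{35}{4}u + \tfrac{1}{2}v + \tfrac{32}{3}w + \tfrac{20}{3} → \tfrac{4}{3}uw - \tfrac{5}{2}u - v - \tfrac{4}{3}w - \tfrac{1}{12}
  leading term uw: no divisor's leading term divides it; move \tfrac{4}{3}uw to the remainder.
  leading term u: no divisor's leading term divides it; move -\tfrac{5}{2}u to the remainder.
  leading term v: no divisor's leading term divides it; move -v to the remainder.
  leading term w: no divisor's leading term divides it; move -\tfrac{4}{3}w to the remainder.
  leading term 1: no divisor's leading term divides it; move -\tfrac{1}{12} to the remainder.
  remainder \tfrac{5}{4}u^{2} + \tfrac{4}{3}uw - \tfrac{5}{2}u - v - \tfrac{4}{3}w - \tfrac{1}{12} ≠ 0; add g_4 = \tfrac{5}{4}u^{2} + \tfrac{4}{3}uw - \tfrac{5}{2}u - v - \tfrac{4}{3}w - \tfrac{1}{12} to the basis.

The other S-polynomials (S(f_2,g_3), S(f_1,g_4), S(f_2,g_4), S(g_3,g_4)) all reduce to 0 modulo the current basis, so we have a Gröbner basis.
Inter-reduce: drop elements whose leading term is divisible by another's, tail-reduce, and make monic.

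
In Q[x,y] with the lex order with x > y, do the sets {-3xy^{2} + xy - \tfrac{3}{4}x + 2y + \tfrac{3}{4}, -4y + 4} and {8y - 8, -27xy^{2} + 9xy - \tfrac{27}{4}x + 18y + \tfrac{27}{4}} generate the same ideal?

Equality of ideals is decidable: compute both reduced Gröbner bases (unique for the ordering) and check whether they agree.
Buchberger on the first generating set:
f_1 = -3xy^{2} + xy - \tfrac{3}{4}x + 2y + \tfrac{3}{4}, LT = xy^{2}.
f_2 = -4y + 4, LT = y.

S(f_1,f_2): lcm = xy^{2}. S = \tfrac{2}{3}xy + \tfrac{1}{4}x - \tfrac{2}{3}y - \tfrac{1}{4}.
  reduce S modulo (f_1, f_2):
  remainder \tfrac{11}{12}x - \tfrac{11}{12} ≠ 0; add g_3 = \tfrac{11}{12}x - \tfrac{11}{12} to the basis.

The other S-polynomials (S(f_1,g_3), S(f_2,g_3)) all reduce to 0 modulo the current basis, so we have a Gröbner basis.
Inter-reduce: drop elements whose leading term is divisible by another's, tail-reduce, and make monic.
Reduced Gröbner basis: {x - 1, y - 1}.

Buchberger on the second generating set:
h_1 = 8y - 8, LT = y.
h_2 = -27xy^{2} + 9xy - \tfrac{27}{4}x + 18y + \tfrac{27}{4}, LT = xy^{2}.

S(h_1,h_2): lcm = xy^{2}. S = -\tfrac{2}{3}xy - \tfrac{1}{4}x + \tfrac{2}{3}y + \tfrac{1}{4}.
  reduce S modulo (h_1, h_2):
  remainder -\tfrac{11}{12}x + \tfrac{11}{12} ≠ 0; add k_3 = -\tfrac{11}{12}x + \tfrac{11}{12} to the basis.

The other S-polynomials (S(h_1,k_3), S(h_2,k_3)) all reduce to 0 modulo the current basis, so we have a Gröbner basis.
Inter-reduce: drop elements whose leading term is divisible by another's, tail-reduce, and make monic.
Reduced Gröbner basis: {x - 1, y - 1}.

Same reduced basis, so the two generating sets span the same ideal.

Yes, the ideals are equal.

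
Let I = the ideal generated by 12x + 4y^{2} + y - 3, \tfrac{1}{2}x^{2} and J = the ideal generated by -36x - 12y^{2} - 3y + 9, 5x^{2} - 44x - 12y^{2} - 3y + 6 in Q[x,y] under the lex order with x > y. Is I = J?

For a fixed monomial order, each ideal has a unique reduced Gröbner basis; comparing bases decides equality.
Buchberger on the first generating set:
f_1 = 12x + 4y^{2} + y - 3, LT = x.
f_2 = \tfrac{1}{2}x^{2}, LT = x^{2}.

S(f_1,f_2): lcm = x^{2}. S = \tfrac{1}{3}xy^{2} + \tfrac{1}{12}xy - \tfrac{1}{4}x.
  reduce S modulo (f_1, f_2):
  remainder -\tfrac{1}{9}y^{4} - \tfrac{1}{18}y^{3} + \tfrac{23}{144}y^{2} + \tfrac{1}{24}y - \tfrac{1}{16} ≠ 0; add g_3 = -\tfrac{1}{9}y^{4} - \tfrac{1}{18}y^{3} + \tfrac{23}{144}y^{2} + \tfrac{1}{24}y - \tfrac{1}{16} to the basis.

The other S-polynomials (S(f_1,g_3), S(f_2,g_3)) all reduce to 0 modulo the current basis, so we have a Gröbner basis.
Inter-reduce: drop elements whose leading term is divisible by another's, tail-reduce, and make monic.
Reduced Gröbner basis: {x + \tfrac{1}{3}y^{2} + \tfrac{1}{12}y - \tfrac{1}{4}, y^{4} + \tfrac{1}{2}y^{3} - \tfrac{23}{16}y^{2} - \tfrac{3}{8}y + \tfrac{9}{16}}.

Buchberger on the second generating set:
h_1 = -36x - 12y^{2} - 3y + 9, LT = x.
h_2 = 5x^{2} - 44x - 12y^{2} - 3y + 6, LT = x^{2}.

S(h_1,h_2): lcm = x^{2}. S = \tfrac{1}{3}xy^{2} + \tfrac{1}{12}xy + \tfrac{171}{20}x + \tfrac{12}{5}y^{2} + \tfrac{3}{5}y - \tfrac{6}{5}.
  reduce S modulo (h_1, h_2):
  remainder -\tfrac{1}{9}y^{4} - \tfrac{1}{18}y^{3} - \tfrac{269}{720}y^{2} - \tfrac{11}{120}y + \tfrac{15}{16} ≠ 0; add k_3 = -\tfrac{1}{9}y^{4} - \tfrac{1}{18}y^{3} - \tfrac{269}{720}y^{2} - \tfrac{11}{120}y + \tfrac{15}{16} to the basis.

The other S-polynomials (S(h_1,k_3), S(h_2,k_3)) all reduce to 0 modulo the current basis, so we have a Gröbner basis.
Inter-reduce: drop elements whose leading term is divisible by another's, tail-reduce, and make monic.
Reduced Gröbner basis: {x + \tfrac{1}{3}y^{2} + \tfrac{1}{12}y - \tfrac{1}{4}, y^{4} + \tfrac{1}{2}y^{3} + \tfrac{269}{80}y^{2} + \tfrac{33}{40}y - \tfrac{135}{16}}.

These differ, so the ideals are not equal.

No, the ideals differ.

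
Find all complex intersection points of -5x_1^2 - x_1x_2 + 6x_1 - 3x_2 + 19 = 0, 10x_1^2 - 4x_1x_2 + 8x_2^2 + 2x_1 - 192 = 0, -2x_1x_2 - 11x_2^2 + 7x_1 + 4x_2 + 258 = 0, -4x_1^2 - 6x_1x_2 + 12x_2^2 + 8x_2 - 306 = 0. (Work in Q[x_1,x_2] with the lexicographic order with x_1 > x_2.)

Compute a lex Gröbner basis by Buchberger's algorithm.
f_1 = -5x_1^2 - x_1x_2 + 6x_1 - 3x_2 + 19, LT = x_1^2.
f_2 = 10x_1^2 - 4x_1x_2 + 2x_1 + 8x_2^2 - 192, LT = x_1^2.
f_3 = -2x_1x_2 + 7x_1 - 11x_2^2 + 4x_2 + 258, LT = x_1x_2.
f_4 = -4x_1^2 - 6x_1x_2 + 12x_2^2 + 8x_2 - 306, LT = x_1^2.

S(f_1,f_2): lcm = x_1^2. S = 3/5x_1x_2 - 7/5x_1 - 4/5x_2^2 + 3/5x_2 + 77/5.
  reduce S modulo (f_1, f_2, f_3, f_4):
  remainder 7/10x_1 - 41/10x_2^2 + 9/5x_2 + 464/5 ≠ 0; add h_5 = 7/10x_1 - 41/10x_2^2 + 9/5x_2 + 464/5 to the basis.

S(f_1,f_3): lcm = x_1^2x_2. S = 7/2x_1^2 - 53/10x_1x_2^2 + 4/5x_1x_2 + 129x_1 + 3/5x_2^2 - 19/5x_2.
  reduce S modulo (f_1, f_2, f_3, f_4, h_5):
  remainder 583/20x_2^3 + 69079/140x_2^2 - 25283/28x_2 - 321005/28 ≠ 0; add h_6 = 583/20x_2^3 + 69079/140x_2^2 - 25283/28x_2 - 321005/28 to the basis.

S(f_1,f_4): lcm = x_1^2. S = -13/10x_1x_2 - 6/5x_1 + 3x_2^2 + 13/5x_2 - 803/10.
  reduce S modulo (f_1, f_2, f_3, f_4, h_5, h_6):
  remainder -1647/70x_2^2 + 207/14x_2 + 3600/7 ≠ 0; add h_7 = -1647/70x_2^2 + 207/14x_2 + 3600/7 to the basis.

S(f_2,f_3): lcm = x_1^2x_2. S = 7/2x_1^2 - 59/10x_1x_2^2 + 11/5x_1x_2 + 129x_1 + 4/5x_2^3 - 96/5x_2.
  reduce S modulo (f_1, f_2, f_3, f_4, h_5, h_6, h_7):
  remainder -6528493/533445x_2 + 6528493/106689 ≠ 0; add h_8 = -6528493/533445x_2 + 6528493/106689 to the basis.

The other S-polynomials (S(f_2,f_4), S(f_3,f_4), S(f_1,h_5), S(f_2,h_5), S(f_3,h_5), S(f_4,h_5), S(f_1,h_6), S(f_2,h_6), S(f_3,h_6), S(f_4,h_6), S(h_5,h_6), S(f_1,h_7), S(f_2,h_7), S(f_3,h_7), S(f_4,h_7), S(h_5,h_7), S(h_6,h_7), S(f_1,h_8), S(f_2,h_8), S(f_3,h_8), S(f_4,h_8), S(h_5,h_8), S(h_6,h_8), S(h_7,h_8)) all reduce to 0 modulo the current basis, so we have a Gröbner basis.
Inter-reduce: drop elements whose leading term is divisible by another's, tail-reduce, and make monic.
Reduced Gröbner basis: {x_1 - 1, x_2 - 5}.

The lex basis is triangular: the last element involves only x_2. Solving x_2 - 5 = 0 gives x_2 ∈ {5}; substituting each value into the earlier elements determines the remaining variables.
  x_2 = 5: the earlier basis element becomes x_1 - 1 = 0, giving x_1 = 1 — point (1, 5).

{(1, 5)}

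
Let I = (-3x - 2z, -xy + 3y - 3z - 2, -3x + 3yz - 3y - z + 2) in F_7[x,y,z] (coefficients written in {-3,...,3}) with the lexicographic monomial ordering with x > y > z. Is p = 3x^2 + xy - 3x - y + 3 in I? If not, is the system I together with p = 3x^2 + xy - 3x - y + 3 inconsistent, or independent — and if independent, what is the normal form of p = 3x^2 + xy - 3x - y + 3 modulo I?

First compute the reduced Gröbner basis of I by Buchberger's algorithm.
f_1 = -3x - 2z, LT = x.
f_2 = -xy + 3y - 3z - 2, LT = xy.
f_3 = -3x + 3yz - 3y - z + 2, LT = x.

S(f_1,f_2): lcm = xy. S = 3yz + 3y - 3z - 2.
  leading term yz: no divisor's leading term divides it; move 3yz to the remainder.
  leading term y: no divisor's leading term divides it; move 3y to the remainder.
  leading term z: no divisor's leading term divides it; move -3z to the remainder.
  leading term 1: no divisor's leading term divides it; move -2 to the remainder.
  remainder 3yz + 3y - 3z - 2 ≠ 0; add h_4 = 3yz + 3y - 3z - 2 to the basis.

S(f_1,f_3): lcm = x. S = yz - y - 2z + 3.
  leading term yz: subtract (-2)·h_4 from yz - y - 2z + 3 → -2y - z - 1
  leading term y: no divisor's leading term divides it; move -2y to the remainder.
  leading term z: no divisor's leading term divides it; move -z to the remainder.
  leading term 1: no divisor's leading term divides it; move -1 to the remainder.
  remainder -2y - z - 1 ≠ 0; add h_5 = -2y - z - 1 to the basis.

S(f_2,h_5): lcm = xy. S = 3xz + 3x - 3y + 3z + 2.
  leading term xz: subtract (-z)·f_1 from 3xz + 3x - 3y + 3z + 2 → 3x - 3y - 2z^2 + 3z + 2
  leading term x: subtract (-1)·f_1 from 3x - 3y - 2z^2 + 3z + 2 → -3y - 2z^2 + z + 2
  leading term y: subtract (-2)·h_5 from -3y - 2z^2 + z + 2 → -2z^2 - z
  leading term z^2: no divisor's leading term divides it; move -2z^2 to the remainder.
  leading term z: no divisor's leading term divides it; move -z to the remainder.
  remainder -2z^2 - z ≠ 0; add h_6 = -2z^2 - z to the basis.

The other S-polynomials (S(f_2,f_3), S(f_1,h_4), S(f_2,h_4), S(f_3,h_4), S(f_1,h_5), S(f_3,h_5), S(h_4,h_5), S(f_1,h_6), S(f_2,h_6), S(f_3,h_6), S(h_4,h_6), S(h_5,h_6)) all reduce to 0 modulo the current basis, so we have a Gröbner basis.
Inter-reduce: drop elements whose leading term is divisible by another's, tail-reduce, and make monic.
Reduced Gröbner basis: {x + 3z, y - 3z - 3, z^2 - 3z}.
Label its elements g_1 = x + 3z, g_2 = y - 3z - 3, g_3 = z^2 - 3z.

Reduce p = 3x^2 + xy - 3x - y + 3 modulo G:
  leading term x^2: subtract (3x)·g_1 from 3x^2 + xy - 3x - y + 3 → xy - 2xz - 3x - y + 3
  leading term xy: subtract (y)·g_1 from xy - 2xz - 3x - y + 3 → -2xz - 3x - 3yz - y + 3
  leading term xz: subtract (-2z)·g_1 from -2xz - 3x - 3yz - y + 3 → -3x - 3yz - y - z^2 + 3
  leading term x: subtract (-3)·g_1 from -3x - 3yz - y - z^2 + 3 → -3yz - y - z^2 + 2z + 3
  leading term yz: subtract (-3z)·g_2 from -3yz - y - z^2 + 2z + 3 → -y - 3z^2 + 3
  leading term y: subtract (-1)·g_2 from -y - 3z^2 + 3 → -3z^2 - 3z
  leading term z^2: subtract (-3)·g_3 from -3z^2 - 3z → 2z
  leading term z: no divisor's leading term divides it; move 2z to the remainder.
  normal form = 2z.
The normal form is nonzero, so p ∉ I. Since p minus its normal form lies in I, I + (p) = I + (r) where r = 2z; decide whether this ideal is the whole ring.
Run Buchberger on G together with r (pairs among the g_i already reduce to 0 since G is a Gröbner basis):
g_1 = x + 3z, LT = x.
g_2 = y - 3z - 3, LT = y.
g_3 = z^2 - 3z, LT = z^2.
r = 2z, LT = z.

The S-polynomials (S(g_1,g_2), S(g_1,g_3), S(g_1,r), S(g_2,g_3), S(g_2,r), S(g_3,r)) all reduce to 0 modulo the current basis, so we have a Gröbner basis.
Inter-reduce: drop elements whose leading term is divisible by another's, tail-reduce, and make monic.
Reduced Gröbner basis: {x, y - 3, z}.
The reduced Gröbner basis of I + (p) is {x, y - 3, z} ≠ {1}, a proper ideal, so the enlarged system stays consistent: p is independent of I, with normal form 2z.

3x^2 + xy - 3x - y + 3 is independent of I; its normal form modulo I is 2z.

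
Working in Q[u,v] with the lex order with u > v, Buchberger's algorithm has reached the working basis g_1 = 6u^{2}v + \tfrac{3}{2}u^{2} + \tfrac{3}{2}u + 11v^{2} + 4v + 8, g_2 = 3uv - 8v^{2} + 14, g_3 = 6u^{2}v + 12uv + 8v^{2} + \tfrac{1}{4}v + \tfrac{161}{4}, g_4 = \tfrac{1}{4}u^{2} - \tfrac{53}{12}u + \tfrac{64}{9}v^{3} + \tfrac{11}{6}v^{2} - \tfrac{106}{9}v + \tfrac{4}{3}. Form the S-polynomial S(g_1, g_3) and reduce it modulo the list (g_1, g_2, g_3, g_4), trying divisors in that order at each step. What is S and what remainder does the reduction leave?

S(g_1, g_3) = \tfrac{1}{4}u^{2} - 2uv + \tfrac{1}{4}u + \tfrac{1}{2}v^{2} + \tfrac{5}{8}v - \tfrac{43}{8}; remainder on division = \tfrac{14}{3}u - \tfrac{64}{9}v^{3} - \tfrac{20}{3}v^{2} + \tfrac{893}{72}v + \tfrac{21}{8}.

lcm(LM(g_1), LM(g_3)) = u^{2}v.
S = (lcm/LT(g_1))·g_1 − (lcm/LT(g_3))·g_3 = \tfrac{1}{4}u^{2} - 2uv + \tfrac{1}{4}u + \tfrac{1}{2}v^{2} + \tfrac{5}{8}v - \tfrac{43}{8}.
Reduce S modulo (g_1, g_2, g_3, g_4) in that order:
  leading term u^{2}: subtract (1)·g_4 from \tfrac{1}{4}u^{2} - 2uv + \tfrac{1}{4}u + \tfrac{1}{2}v^{2} + \tfrac{5}{8}v - \tfrac{43}{8} → -2uv + \tfrac{14}{3}u - \tfrac{64}{9}v^{3} - \tfrac{4}{3}v^{2} + \tfrac{893}{72}v - \tfrac{161}{24}
  leading term uv: subtract (-\tfrac{2}{3})·g_2 from -2uv + \tfrac{14}{3}u - \tfrac{64}{9}v^{3} - \tfrac{4}{3}v^{2} + \tfrac{893}{72}v - \tfrac{161}{24} → \tfrac{14}{3}u - \tfrac{64}{9}v^{3} - \tfrac{20}{3}v^{2} + \tfrac{893}{72}v + \tfrac{21}{8}
  leading term u: no divisor's leading term divides it; move \tfrac{14}{3}u to the remainder.
  leading term v^{3}: no divisor's leading term divides it; move -\tfrac{64}{9}v^{3} to the remainder.
  leading term v^{2}: no divisor's leading term divides it; move -\tfrac{20}{3}v^{2} to the remainder.
  leading term v: no divisor's leading term divides it; move \tfrac{893}{72}v to the remainder.
  leading term 1: no divisor's leading term divides it; move \tfrac{21}{8} to the remainder.
The remainder \tfrac{14}{3}u - \tfrac{64}{9}v^{3} - \tfrac{20}{3}v^{2} + \tfrac{893}{72}v + \tfrac{21}{8} is nonzero, so it would be added as the next basis element.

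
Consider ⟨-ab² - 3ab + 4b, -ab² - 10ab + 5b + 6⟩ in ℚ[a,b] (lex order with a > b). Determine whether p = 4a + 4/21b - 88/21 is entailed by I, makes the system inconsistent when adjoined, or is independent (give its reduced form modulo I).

4a + 4/21b - 88/21 lies in I (it reduces to 0).

First compute the reduced Gröbner basis of I by Buchberger's algorithm.
f_1 = -ab² - 3ab + 4b, LT = ab².
f_2 = -ab² - 10ab + 5b + 6, LT = ab².

S(f_1,f_2): lcm = ab². S = -7ab + b + 6.
  leading term ab: no divisor's leading term divides it; move -7ab to the remainder.
  leading term b: no divisor's leading term divides it; move b to the remainder.
  leading term 1: no divisor's leading term divides it; move 6 to the remainder.
  remainder -7ab + b + 6 ≠ 0; add h_3 = -7ab + b + 6 to the basis.

S(f_1,h_3): lcm = ab². S = 3ab + 1/7b² - 22/7b.
  leading term ab: subtract (-3/7)·h_3 from 3ab + 1/7b² - 22/7b → 1/7b² - 19/7b + 18/7
  leading term b²: no divisor's leading term divides it; move 1/7b² to the remainder.
  leading term b: no divisor's leading term divides it; move -19/7b to the remainder.
  leading term 1: no divisor's leading term divides it; move 18/7 to the remainder.
  remainder 1/7b² - 19/7b + 18/7 ≠ 0; add h_4 = 1/7b² - 19/7b + 18/7 to the basis.

S(f_1,h_4): lcm = ab². S = 22ab - 18a - 4b.
  leading term ab: subtract (-22/7)·h_3 from 22ab - 18a - 4b → -18a - 6/7b + 132/7
  leading term a: no divisor's leading term divides it; move -18a to the remainder.
  leading term b: no divisor's leading term divides it; move -6/7b to the remainder.
  leading term 1: no divisor's leading term divides it; move 132/7 to the remainder.
  remainder -18a - 6/7b + 132/7 ≠ 0; add h_5 = -18a - 6/7b + 132/7 to the basis.

The other S-polynomials (S(f_2,h_3), S(f_2,h_4), S(h_3,h_4), S(f_1,h_5), S(f_2,h_5), S(h_3,h_5), S(h_4,h_5)) all reduce to 0 modulo the current basis, so we have a Gröbner basis.
Inter-reduce: drop elements whose leading term is divisible by another's, tail-reduce, and make monic.
Reduced Gröbner basis: {a + 1/21b - 22/21, b² - 19b + 18}.
Label its elements g_1 = a + 1/21b - 22/21, g_2 = b² - 19b + 18.

Reduce p = 4a + 4/21b - 88/21 modulo G:
  leading term a: subtract (4)·g_1 from 4a + 4/21b - 88/21 → 0
  normal form = 0.
Since the normal form is 0, p ∈ I.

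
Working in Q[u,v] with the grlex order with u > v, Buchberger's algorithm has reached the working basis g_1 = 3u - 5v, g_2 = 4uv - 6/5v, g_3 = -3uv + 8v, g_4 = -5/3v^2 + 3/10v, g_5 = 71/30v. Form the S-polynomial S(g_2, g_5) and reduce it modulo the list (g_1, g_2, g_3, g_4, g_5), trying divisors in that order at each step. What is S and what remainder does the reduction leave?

lcm(LM(g_2), LM(g_5)) = uv.
S = (lcm/LT(g_2))·g_2 − (lcm/LT(g_5))·g_5 = -3/10v.
Reduce S modulo (g_1, g_2, g_3, g_4, g_5) in that order:
  leading term v: subtract (-9/71)·g_5 from -3/10v → 0
The remainder is 0, so this S-polynomial contributes no new basis element.

S(g_2, g_5) = -3/10v; remainder on division = 0.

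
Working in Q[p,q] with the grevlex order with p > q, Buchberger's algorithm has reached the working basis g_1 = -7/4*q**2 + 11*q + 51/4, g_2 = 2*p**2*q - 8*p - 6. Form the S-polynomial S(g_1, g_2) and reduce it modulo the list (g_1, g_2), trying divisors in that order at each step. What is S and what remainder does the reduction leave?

lcm(LM(g_1), LM(g_2)) = p**2*q**2.
S = (lcm/LT(g_1))·g_1 − (lcm/LT(g_2))·g_2 = -44/7*p**2*q - 51/7*p**2 + 4*p*q + 3*q.
Reduce S modulo (g_1, g_2) in that order:
  leading term p**2*q: subtract (-22/7)·g_2 from -44/7*p**2*q - 51/7*p**2 + 4*p*q + 3*q → -51/7*p**2 + 4*p*q - 176/7*p + 3*q - 132/7
  leading term p**2: no divisor's leading term divides it; move -51/7*p**2 to the remainder.
  leading term p*q: no divisor's leading term divides it; move 4*p*q to the remainder.
  leading term p: no divisor's leading term divides it; move -176/7*p to the remainder.
  leading term q: no divisor's leading term divides it; move 3*q to the remainder.
  leading term 1: no divisor's leading term divides it; move -132/7 to the remainder.
The remainder -51/7*p**2 + 4*p*q - 176/7*p + 3*q - 132/7 is nonzero, so it would be added as the next basis element.
This is the inner loop of Buchberger's algorithm — each nonzero remainder becomes a new basis element.

S(g_1, g_2) = -44/7*p**2*q - 51/7*p**2 + 4*p*q + 3*q; remainder on division = -51/7*p**2 + 4*p*q - 176/7*p + 3*q - 132/7.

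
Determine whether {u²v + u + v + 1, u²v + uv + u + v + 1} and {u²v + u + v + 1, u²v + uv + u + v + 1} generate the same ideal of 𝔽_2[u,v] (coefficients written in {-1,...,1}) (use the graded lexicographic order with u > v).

For a fixed monomial order, each ideal has a unique reduced Gröbner basis; comparing bases decides equality.
Buchberger on the first generating set:
f_1 = u²v + u + v + 1, LT = u²v.
f_2 = u²v + uv + u + v + 1, LT = u²v.

S(f_1,f_2): lcm = u²v. S = uv.
  leading term uv: no divisor's leading term divides it; move uv to the remainder.
  remainder uv ≠ 0; add g_3 = uv to the basis.

S(f_1,g_3): lcm = u²v. S = u + v + 1.
  leading term u: no divisor's leading term divides it; move u to the remainder.
  leading term v: no divisor's leading term divides it; move v to the remainder.
  leading term 1: no divisor's leading term divides it; move 1 to the remainder.
  remainder u + v + 1 ≠ 0; add g_4 = u + v + 1 to the basis.

S(f_2,g_3): lcm = u²v. S = uv + u + v + 1.
  leading term uv: subtract (1)·g_3 from uv + u + v + 1 → u + v + 1
  leading term u: subtract (1)·g_4 from u + v + 1 → 0
  remainder 0.

S(f_1,g_4): lcm = u²v. S = uv² + uv + u + v + 1.
  leading term uv²: subtract (v)·g_3 from uv² + uv + u + v + 1 → uv + u + v + 1
  leading term uv: subtract (1)·g_3 from uv + u + v + 1 → u + v + 1
  leading term u: subtract (1)·g_4 from u + v + 1 → 0
  remainder 0.

S(f_2,g_4): lcm = u²v. S = uv² + u + v + 1.
  leading term uv²: subtract (v)·g_3 from uv² + u + v + 1 → u + v + 1
  leading term u: subtract (1)·g_4 from u + v + 1 → 0
  remainder 0.

S(g_3,g_4): lcm = uv. S = v² + v.
  leading term v²: no divisor's leading term divides it; move v² to the remainder.
  leading term v: no divisor's leading term divides it; move v to the remainder.
  remainder v² + v ≠ 0; add g_5 = v² + v to the basis.

S(f_1,g_5): lcm = u²v². S = u²v + uv + v² + v.
  leading term u²v: subtract (1)·f_1 from u²v + uv + v² + v → uv + v² + u + 1
  leading term uv: subtract (1)·g_3 from uv + v² + u + 1 → v² + u + 1
  leading term v²: subtract (1)·g_5 from v² + u + 1 → u + v + 1
  leading term u: subtract (1)·g_4 from u + v + 1 → 0
  remainder 0.

S(f_2,g_5): lcm = u²v². S = u²v + uv² + uv + v² + v.
  leading term u²v: subtract (1)·f_1 from u²v + uv² + uv + v² + v → uv² + uv + v² + u + 1
  leading term uv²: subtract (v)·g_3 from uv² + uv + v² + u + 1 → uv + v² + u + 1
  leading term uv: subtract (1)·g_3 from uv + v² + u + 1 → v² + u + 1
  leading term v²: subtract (1)·g_5 from v² + u + 1 → u + v + 1
  leading term u: subtract (1)·g_4 from u + v + 1 → 0
  remainder 0.

S(g_3,g_5): lcm = uv². S = uv.
  leading term uv: subtract (1)·g_3 from uv → 0
  remainder 0.

S(g_4,g_5): leading monomials are coprime, so the S-polynomial reduces to 0 (Buchberger's first criterion).
Every S-polynomial of the final basis reduces to 0, so we have a Gröbner basis.
Inter-reduce: drop elements whose leading term is divisible by another's, tail-reduce, and make monic.
Reduced Gröbner basis: {v² + v, u + v + 1}.

Buchberger on the second generating set:
h_1 = u²v + u + v + 1, LT = u²v.
h_2 = u²v + uv + u + v + 1, LT = u²v.

S(h_1,h_2): lcm = u²v. S = uv.
  leading term uv: no divisor's leading term divides it; move uv to the remainder.
  remainder uv ≠ 0; add k_3 = uv to the basis.

S(h_1,k_3): lcm = u²v. S = u + v + 1.
  leading term u: no divisor's leading term divides it; move u to the remainder.
  leading term v: no divisor's leading term divides it; move v to the remainder.
  leading term 1: no divisor's leading term divides it; move 1 to the remainder.
  remainder u + v + 1 ≠ 0; add k_4 = u + v + 1 to the basis.

S(h_2,k_3): lcm = u²v. S = uv + u + v + 1.
  leading term uv: subtract (1)·k_3 from uv + u + v + 1 → u + v + 1
  leading term u: subtract (1)·k_4 from u + v + 1 → 0
  remainder 0.

S(h_1,k_4): lcm = u²v. S = uv² + uv + u + v + 1.
  leading term uv²: subtract (v)·k_3 from uv² + uv + u + v + 1 → uv + u + v + 1
  leading term uv: subtract (1)·k_3 from uv + u + v + 1 → u + v + 1
  leading term u: subtract (1)·k_4 from u + v + 1 → 0
  remainder 0.

S(h_2,k_4): lcm = u²v. S = uv² + u + v + 1.
  leading term uv²: subtract (v)·k_3 from uv² + u + v + 1 → u + v + 1
  leading term u: subtract (1)·k_4 from u + v + 1 → 0
  remainder 0.

S(k_3,k_4): lcm = uv. S = v² + v.
  leading term v²: no divisor's leading term divides it; move v² to the remainder.
  leading term v: no divisor's leading term divides it; move v to the remainder.
  remainder v² + v ≠ 0; add k_5 = v² + v to the basis.

S(h_1,k_5): lcm = u²v². S = u²v + uv + v² + v.
  leading term u²v: subtract (1)·h_1 from u²v + uv + v² + v → uv + v² + u + 1
  leading term uv: subtract (1)·k_3 from uv + v² + u + 1 → v² + u + 1
  leading term v²: subtract (1)·k_5 from v² + u + 1 → u + v + 1
  leading term u: subtract (1)·k_4 from u + v + 1 → 0
  remainder 0.

S(h_2,k_5): lcm = u²v². S = u²v + uv² + uv + v² + v.
  leading term u²v: subtract (1)·h_1 from u²v + uv² + uv + v² + v → uv² + uv + v² + u + 1
  leading term uv²: subtract (v)·k_3 from uv² + uv + v² + u + 1 → uv + v² + u + 1
  leading term uv: subtract (1)·k_3 from uv + v² + u + 1 → v² + u + 1
  leading term v²: subtract (1)·k_5 from v² + u + 1 → u + v + 1
  leading term u: subtract (1)·k_4 from u + v + 1 → 0
  remainder 0.

S(k_3,k_5): lcm = uv². S = uv.
  leading term uv: subtract (1)·k_3 from uv → 0
  remainder 0.

S(k_4,k_5): leading monomials are coprime, so the S-polynomial reduces to 0 (Buchberger's first criterion).
Every S-polynomial of the final basis reduces to 0, so we have a Gröbner basis.
Inter-reduce: drop elements whose leading term is divisible by another's, tail-reduce, and make monic.
Reduced Gröbner basis: {v² + v, u + v + 1}.

The two bases agree; hence the ideals are identical.
The same test decides containment: I ⊆ J iff every generator of I reduces to 0 modulo a Gröbner basis of J.

Yes, the ideals are equal.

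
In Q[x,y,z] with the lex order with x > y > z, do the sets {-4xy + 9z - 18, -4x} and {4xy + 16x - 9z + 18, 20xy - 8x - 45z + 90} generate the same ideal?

For a fixed monomial order, each ideal has a unique reduced Gröbner basis; comparing bases decides equality.
Buchberger on the first generating set:
f_1 = -4xy + 9z - 18, LT = xy.
f_2 = -4x, LT = x.

S(f_1,f_2): lcm = xy. S = -9/4z + 9/2.
  leading term z: no divisor's leading term divides it; move -9/4z to the remainder.
  leading term 1: no divisor's leading term divides it; move 9/2 to the remainder.
  remainder -9/4z + 9/2 ≠ 0; add g_3 = -9/4z + 9/2 to the basis.

The other S-polynomials (S(f_1,g_3), S(f_2,g_3)) all reduce to 0 modulo the current basis, so we have a Gröbner basis.
Inter-reduce: drop elements whose leading term is divisible by another's, tail-reduce, and make monic.
Reduced Gröbner basis: {x, z - 2}.

Buchberger on the second generating set:
h_1 = 4xy + 16x - 9z + 18, LT = xy.
h_2 = 20xy - 8x - 45z + 90, LT = xy.

S(h_1,h_2): lcm = xy. S = 22/5x.
  leading term x: no divisor's leading term divides it; move 22/5x to the remainder.
  remainder 22/5x ≠ 0; add k_3 = 22/5x to the basis.

S(h_1,k_3): lcm = xy. S = 4x - 9/4z + 9/2.
  leading term x: subtract (10/11)·k_3 from 4x - 9/4z + 9/2 → -9/4z + 9/2
  leading term z: no divisor's leading term divides it; move -9/4z to the remainder.
  leading term 1: no divisor's leading term divides it; move 9/2 to the remainder.
  remainder -9/4z + 9/2 ≠ 0; add k_4 = -9/4z + 9/2 to the basis.

The other S-polynomials (S(h_2,k_3), S(h_1,k_4), S(h_2,k_4), S(k_3,k_4)) all reduce to 0 modulo the current basis, so we have a Gröbner basis.
Inter-reduce: drop elements whose leading term is divisible by another's, tail-reduce, and make monic.
Reduced Gröbner basis: {x, z - 2}.

The two bases agree; hence the ideals are identical.

Yes, the ideals are equal.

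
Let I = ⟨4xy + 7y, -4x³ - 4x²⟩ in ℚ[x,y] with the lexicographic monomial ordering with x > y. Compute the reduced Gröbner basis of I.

G = {x³ + x², y}

f_1 = 4xy + 7y, LT = xy.
f_2 = -4x³ - 4x², LT = x³.

S(f_1,f_2): lcm = x³y. S = ¾x²y.
  leading term x²y: subtract (3/16x)·f_1 from ¾x²y → -21/16xy
  leading term xy: subtract (-21/64)·f_1 from -21/16xy → 147/64y
  leading term y: no divisor's leading term divides it; move 147/64y to the remainder.
  remainder 147/64y ≠ 0; add g_3 = 147/64y to the basis.

The other S-polynomials (S(f_1,g_3), S(f_2,g_3)) all reduce to 0 modulo the current basis, so we have a Gröbner basis.
Inter-reduce: drop elements whose leading term is divisible by another's, tail-reduce, and make monic.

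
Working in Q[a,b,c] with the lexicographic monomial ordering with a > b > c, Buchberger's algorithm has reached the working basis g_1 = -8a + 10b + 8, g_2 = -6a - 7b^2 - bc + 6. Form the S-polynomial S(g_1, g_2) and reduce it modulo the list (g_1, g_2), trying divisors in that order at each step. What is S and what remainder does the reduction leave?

lcm(LM(g_1), LM(g_2)) = a.
S = (lcm/LT(g_1))·g_1 − (lcm/LT(g_2))·g_2 = -7/6b^2 - 1/6bc - 5/4b.
Reduce S modulo (g_1, g_2) in that order:
  leading term b^2: no divisor's leading term divides it; move -7/6b^2 to the remainder.
  leading term bc: no divisor's leading term divides it; move -1/6bc to the remainder.
  leading term b: no divisor's leading term divides it; move -5/4b to the remainder.
The remainder -7/6b^2 - 1/6bc - 5/4b is nonzero, so it would be added as the next basis element.
This is the inner loop of Buchberger's algorithm — each nonzero remainder becomes a new basis element.

S(g_1, g_2) = -7/6b^2 - 1/6bc - 5/4b; remainder on division = -7/6b^2 - 1/6bc - 5/4b.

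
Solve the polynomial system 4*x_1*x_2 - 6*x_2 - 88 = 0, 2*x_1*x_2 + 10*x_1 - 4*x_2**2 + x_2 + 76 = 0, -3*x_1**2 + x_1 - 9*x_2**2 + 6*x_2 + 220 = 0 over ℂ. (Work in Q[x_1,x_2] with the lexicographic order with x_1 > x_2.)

Compute a lex Gröbner basis by Buchberger's algorithm.
f_1 = 4*x_1*x_2 - 6*x_2 - 88, LT = x_1*x_2.
f_2 = 2*x_1*x_2 + 10*x_1 - 4*x_2**2 + x_2 + 76, LT = x_1*x_2.
f_3 = -3*x_1**2 + x_1 - 9*x_2**2 + 6*x_2 + 220, LT = x_1**2.

S(f_1,f_2): lcm = x_1*x_2. S = -5*x_1 + 2*x_2**2 - 2*x_2 - 60.
  leading term x_1: no divisor's leading term divides it; move -5*x_1 to the remainder.
  leading term x_2**2: no divisor's leading term divides it; move 2*x_2**2 to the remainder.
  leading term x_2: no divisor's leading term divides it; move -2*x_2 to the remainder.
  leading term 1: no divisor's leading term divides it; move -60 to the remainder.
  remainder -5*x_1 + 2*x_2**2 - 2*x_2 - 60 ≠ 0; add h_4 = -5*x_1 + 2*x_2**2 - 2*x_2 - 60 to the basis.

S(f_1,f_3): lcm = x_1**2*x_2. S = -7/6*x_1*x_2 - 22*x_1 - 3*x_2**3 + 2*x_2**2 + 220/3*x_2.
  leading term x_1*x_2: subtract (-7/24)·f_1 from -7/6*x_1*x_2 - 22*x_1 - 3*x_2**3 + 2*x_2**2 + 220/3*x_2 → -22*x_1 - 3*x_2**3 + 2*x_2**2 + 859/12*x_2 - 77/3
  leading term x_1: subtract (22/5)·h_4 from -22*x_1 - 3*x_2**3 + 2*x_2**2 + 859/12*x_2 - 77/3 → -3*x_2**3 - 34/5*x_2**2 + 4823/60*x_2 + 715/3
  leading term x_2**3: no divisor's leading term divides it; move -3*x_2**3 to the remainder.
  leading term x_2**2: no divisor's leading term divides it; move -34/5*x_2**2 to the remainder.
  leading term x_2: no divisor's leading term divides it; move 4823/60*x_2 to the remainder.
  leading term 1: no divisor's leading term divides it; move 715/3 to the remainder.
  remainder -3*x_2**3 - 34/5*x_2**2 + 4823/60*x_2 + 715/3 ≠ 0; add h_5 = -3*x_2**3 - 34/5*x_2**2 + 4823/60*x_2 + 715/3 to the basis.

S(f_2,f_3): lcm = x_1**2*x_2. S = 5*x_1**2 - 2*x_1*x_2**2 + 5/6*x_1*x_2 + 38*x_1 - 3*x_2**3 + 2*x_2**2 + 220/3*x_2.
  leading term x_1**2: subtract (-5/3)·f_3 from 5*x_1**2 - 2*x_1*x_2**2 + 5/6*x_1*x_2 + 38*x_1 - 3*x_2**3 + 2*x_2**2 + 220/3*x_2 → -2*x_1*x_2**2 + 5/6*x_1*x_2 + 119/3*x_1 - 3*x_2**3 - 13*x_2**2 + 250/3*x_2 + 1100/3
  leading term x_1*x_2**2: subtract (-1/2*x_2)·f_1 from -2*x_1*x_2**2 + 5/6*x_1*x_2 + 119/3*x_1 - 3*x_2**3 - 13*x_2**2 + 250/3*x_2 + 1100/3 → 5/6*x_1*x_2 + 119/3*x_1 - 3*x_2**3 - 16*x_2**2 + 118/3*x_2 + 1100/3
  leading term x_1*x_2: subtract (5/24)·f_1 from 5/6*x_1*x_2 + 119/3*x_1 - 3*x_2**3 - 16*x_2**2 + 118/3*x_2 + 1100/3 → 119/3*x_1 - 3*x_2**3 - 16*x_2**2 + 487/12*x_2 + 385
  leading term x_1: subtract (-119/15)·h_4 from 119/3*x_1 - 3*x_2**3 - 16*x_2**2 + 487/12*x_2 + 385 → -3*x_2**3 - 2/15*x_2**2 + 1483/60*x_2 - 91
  leading term x_2**3: subtract (1)·h_5 from -3*x_2**3 - 2/15*x_2**2 + 1483/60*x_2 - 91 → 20/3*x_2**2 - 167/3*x_2 - 988/3
  leading term x_2**2: no divisor's leading term divides it; move 20/3*x_2**2 to the remainder.
  leading term x_2: no divisor's leading term divides it; move -167/3*x_2 to the remainder.
  leading term 1: no divisor's leading term divides it; move -988/3 to the remainder.
  remainder 20/3*x_2**2 - 167/3*x_2 - 988/3 ≠ 0; add h_6 = 20/3*x_2**2 - 167/3*x_2 - 988/3 to the basis.

S(f_1,h_4): lcm = x_1*x_2. S = 2/5*x_2**3 - 2/5*x_2**2 - 27/2*x_2 - 22.
  leading term x_2**3: subtract (-2/15)·h_5 from 2/5*x_2**3 - 2/5*x_2**2 - 27/2*x_2 - 22 → -98/75*x_2**2 - 626/225*x_2 + 88/9
  leading term x_2**2: subtract (-49/250)·h_6 from -98/75*x_2**2 - 626/225*x_2 + 88/9 → -30809/2250*x_2 - 61618/1125
  leading term x_2: no divisor's leading term divides it; move -30809/2250*x_2 to the remainder.
  leading term 1: no divisor's leading term divides it; move -61618/1125 to the remainder.
  remainder -30809/2250*x_2 - 61618/1125 ≠ 0; add h_7 = -30809/2250*x_2 - 61618/1125 to the basis.

The other S-polynomials (S(f_2,h_4), S(f_3,h_4), S(f_1,h_5), S(f_2,h_5), S(f_3,h_5), S(h_4,h_5), S(f_1,h_6), S(f_2,h_6), S(f_3,h_6), S(h_4,h_6), S(h_5,h_6), S(f_1,h_7), S(f_2,h_7), S(f_3,h_7), S(h_4,h_7), S(h_5,h_7), S(h_6,h_7)) all reduce to 0 modulo the current basis, so we have a Gröbner basis.
Inter-reduce: drop elements whose leading term is divisible by another's, tail-reduce, and make monic.
Reduced Gröbner basis: {x_1 + 4, x_2 + 4}.

Elimination: the polynomial x_2 + 4 lies in the elimination ideal for x_2, so x_2 ∈ {-4}. For each such x_2, the remaining basis elements (now univariate) give the rest of the solution.
  x_2 = -4: the earlier basis element becomes x_1 + 4 = 0, giving x_1 = -4 — point (-4, -4).
Substituting each solution back into the original system confirms all equations vanish.

{(-4, -4)}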